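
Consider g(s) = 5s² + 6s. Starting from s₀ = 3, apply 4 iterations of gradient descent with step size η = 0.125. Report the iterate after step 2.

-0.375

g′(s) = 10s + 6
s₁ = 3 − 0.125·36 = -1.5
s₂ = -1.5 − 0.125·(-9) = -0.375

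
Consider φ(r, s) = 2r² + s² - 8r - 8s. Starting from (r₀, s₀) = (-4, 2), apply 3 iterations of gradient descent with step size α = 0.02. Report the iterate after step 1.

∇φ = (4r - 8, 2s - 8)
(r₁, s₁) = (-4, 2) − 0.02·(-24, -4) = (-3.52, 2.08)

(-3.52, 2.08)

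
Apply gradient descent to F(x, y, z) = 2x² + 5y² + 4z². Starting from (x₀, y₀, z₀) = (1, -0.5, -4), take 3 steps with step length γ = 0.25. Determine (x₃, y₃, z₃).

∇F = (4x, 10y, 8z)
(x₁, y₁, z₁) = (1, -0.5, -4) − 0.25·(4, -5, -32) = (0, 0.75, 4)
(x₂, y₂, z₂) = (0, 0.75, 4) − 0.25·(0, 7.5, 32) = (0, -1.125, -4)
(x₃, y₃, z₃) = (0, -1.125, -4) − 0.25·(0, -11.25, -32) = (0, 1.6875, 4)

(0, 1.6875, 4)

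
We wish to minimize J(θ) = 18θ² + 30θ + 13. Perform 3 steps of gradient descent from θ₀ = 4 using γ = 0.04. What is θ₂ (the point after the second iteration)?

J′(θ) = 36θ + 30
Step 1: J′(4) = 174; θ₁ = 4 − 0.04·174 = -2.96
Step 2: J′(-2.96) = -76.56; θ₂ = -2.96 − 0.04·(-76.56) = 0.1024

0.1024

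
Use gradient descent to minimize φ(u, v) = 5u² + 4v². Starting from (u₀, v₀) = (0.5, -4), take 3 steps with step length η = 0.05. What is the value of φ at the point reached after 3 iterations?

3.00551525

∇φ = (10u, 8v)
(u₁, v₁) = (0.5, -4) − 0.05·(5, -32) = (0.25, -2.4)
(u₂, v₂) = (0.25, -2.4) − 0.05·(2.5, -19.2) = (0.125, -1.44)
(u₃, v₃) = (0.125, -1.44) − 0.05·(1.25, -11.52) = (0.0625, -0.864)
φ(0.0625, -0.864) = 3.00551525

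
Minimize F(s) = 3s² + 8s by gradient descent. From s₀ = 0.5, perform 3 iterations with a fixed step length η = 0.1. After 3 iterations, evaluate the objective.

-5.292032

F′(s) = 6s + 8
Step 1: F′(0.5) = 11; s₁ = 0.5 − 0.1·11 = -0.6
Step 2: F′(-0.6) = 4.4; s₂ = -0.6 − 0.1·4.4 = -1.04
Step 3: F′(-1.04) = 1.76; s₃ = -1.04 − 0.1·1.76 = -1.216
F(-1.216) = -5.292032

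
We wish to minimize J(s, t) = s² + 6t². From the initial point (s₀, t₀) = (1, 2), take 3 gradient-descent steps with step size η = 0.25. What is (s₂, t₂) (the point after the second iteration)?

∇J = (2s, 12t)
Step 1: at (1, 2), ∇J = (2, 24) → (1, 2) − 0.25·(2, 24) = (0.5, -4)
Step 2: at (0.5, -4), ∇J = (1, -48) → (0.5, -4) − 0.25·(1, -48) = (0.25, 8)

(0.25, 8)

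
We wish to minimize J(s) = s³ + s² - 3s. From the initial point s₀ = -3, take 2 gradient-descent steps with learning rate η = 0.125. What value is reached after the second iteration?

-13.8984375

J′(s) = 3s² + 2s - 3
s₁ = -3 − 0.125·18 = -5.25
s₂ = -5.25 − 0.125·69.1875 = -13.8984375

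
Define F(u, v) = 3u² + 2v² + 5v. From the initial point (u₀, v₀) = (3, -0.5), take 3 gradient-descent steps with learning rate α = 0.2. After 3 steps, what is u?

-0.024

∇F = (6u, 4v + 5)
Step 1: at (3, -0.5), ∇F = (18, 3) → (3, -0.5) − 0.2·(18, 3) = (-0.6, -1.1)
Step 2: at (-0.6, -1.1), ∇F = (-3.6, 0.6) → (-0.6, -1.1) − 0.2·(-3.6, 0.6) = (0.12, -1.22)
Step 3: at (0.12, -1.22), ∇F = (0.72, 0.12) → (0.12, -1.22) − 0.2·(0.72, 0.12) = (-0.024, -1.244)
u = -0.024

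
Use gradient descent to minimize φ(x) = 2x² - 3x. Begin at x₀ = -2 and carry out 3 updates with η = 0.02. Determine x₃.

-1.391392

φ′(x) = 4x - 3
Step 1: φ′(-2) = -11; x₁ = -2 − 0.02·(-11) = -1.78
Step 2: φ′(-1.78) = -10.12; x₂ = -1.78 − 0.02·(-10.12) = -1.5776
Step 3: φ′(-1.5776) = -9.3104; x₃ = -1.5776 − 0.02·(-9.3104) = -1.391392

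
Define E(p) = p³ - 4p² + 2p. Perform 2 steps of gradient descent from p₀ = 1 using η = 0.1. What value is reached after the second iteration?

E′(p) = 3p² - 8p + 2
p₁ = 1 − 0.1·(-3) = 1.3
p₂ = 1.3 − 0.1·(-3.33) = 1.633

1.633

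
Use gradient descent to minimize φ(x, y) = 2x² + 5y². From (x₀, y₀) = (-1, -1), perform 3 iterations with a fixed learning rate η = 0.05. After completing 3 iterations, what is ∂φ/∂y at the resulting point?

∇φ = (4x, 10y)
(x₁, y₁) = (-1, -1) − 0.05·(-4, -10) = (-0.8, -0.5)
(x₂, y₂) = (-0.8, -0.5) − 0.05·(-3.2, -5) = (-0.64, -0.25)
(x₃, y₃) = (-0.64, -0.25) − 0.05·(-2.56, -2.5) = (-0.512, -0.125)
∂φ/∂y at (-0.512, -0.125) = -1.25

-1.25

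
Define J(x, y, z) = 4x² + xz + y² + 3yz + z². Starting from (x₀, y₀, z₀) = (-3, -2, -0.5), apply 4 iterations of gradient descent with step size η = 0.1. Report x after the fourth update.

-0.1363

∇J = (8x + z, 2y + 3z, x + 3y + 2z)
Step 1: at (-3, -2, -0.5), ∇J = (-24.5, -5.5, -10) → (-3, -2, -0.5) − 0.1·(-24.5, -5.5, -10) = (-0.55, -1.45, 0.5)
Step 2: at (-0.55, -1.45, 0.5), ∇J = (-3.9, -1.4, -3.9) → (-0.55, -1.45, 0.5) − 0.1·(-3.9, -1.4, -3.9) = (-0.16, -1.31, 0.89)
Step 3: at (-0.16, -1.31, 0.89), ∇J = (-0.39, 0.05, -2.31) → (-0.16, -1.31, 0.89) − 0.1·(-0.39, 0.05, -2.31) = (-0.121, -1.315, 1.121)
Step 4: at (-0.121, -1.315, 1.121), ∇J = (0.153, 0.733, -1.824) → (-0.121, -1.315, 1.121) − 0.1·(0.153, 0.733, -1.824) = (-0.1363, -1.3883, 1.3034)
x = -0.1363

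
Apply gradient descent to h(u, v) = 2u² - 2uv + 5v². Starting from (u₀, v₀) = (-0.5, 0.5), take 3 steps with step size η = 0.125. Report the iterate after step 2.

(-0.125, 0.03125)

∇h = (4u - 2v, -2u + 10v)
Step 1: at (-0.5, 0.5), ∇h = (-3, 6) → (-0.5, 0.5) − 0.125·(-3, 6) = (-0.125, -0.25)
Step 2: at (-0.125, -0.25), ∇h = (0, -2.25) → (-0.125, -0.25) − 0.125·(0, -2.25) = (-0.125, 0.03125)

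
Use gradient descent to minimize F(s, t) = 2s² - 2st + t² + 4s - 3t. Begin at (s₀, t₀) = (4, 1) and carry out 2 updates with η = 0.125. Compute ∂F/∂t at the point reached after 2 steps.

0

∇F = (4s - 2t + 4, -2s + 2t - 3)
Step 1: at (4, 1), ∇F = (18, -9) → (4, 1) − 0.125·(18, -9) = (1.75, 2.125)
Step 2: at (1.75, 2.125), ∇F = (6.75, -2.25) → (1.75, 2.125) − 0.125·(6.75, -2.25) = (0.90625, 2.40625)
∂F/∂t at (0.90625, 2.40625) = 0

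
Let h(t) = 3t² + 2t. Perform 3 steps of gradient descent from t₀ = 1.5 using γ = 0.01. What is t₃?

1.189404

h′(t) = 6t + 2
t₁ = 1.5 − 0.01·11 = 1.39
t₂ = 1.39 − 0.01·10.34 = 1.2866
t₃ = 1.2866 − 0.01·9.7196 = 1.189404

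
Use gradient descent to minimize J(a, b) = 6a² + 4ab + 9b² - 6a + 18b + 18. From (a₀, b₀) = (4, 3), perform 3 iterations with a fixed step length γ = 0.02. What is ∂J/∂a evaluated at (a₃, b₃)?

14.032

∇J = (12a + 4b - 6, 4a + 18b + 18)
(a₁, b₁) = (4, 3) − 0.02·(54, 88) = (2.92, 1.24)
(a₂, b₂) = (2.92, 1.24) − 0.02·(34, 52) = (2.24, 0.2)
(a₃, b₃) = (2.24, 0.2) − 0.02·(21.68, 30.56) = (1.8064, -0.4112)
∂J/∂a at (1.8064, -0.4112) = 14.032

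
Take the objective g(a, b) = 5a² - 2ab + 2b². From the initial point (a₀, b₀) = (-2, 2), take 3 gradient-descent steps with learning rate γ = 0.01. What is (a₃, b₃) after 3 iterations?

(-1.356368, 1.667888)

∇g = (10a - 2b, -2a + 4b)
(a₁, b₁) = (-2, 2) − 0.01·(-24, 12) = (-1.76, 1.88)
(a₂, b₂) = (-1.76, 1.88) − 0.01·(-21.36, 11.04) = (-1.5464, 1.7696)
(a₃, b₃) = (-1.5464, 1.7696) − 0.01·(-19.0032, 10.1712) = (-1.356368, 1.667888)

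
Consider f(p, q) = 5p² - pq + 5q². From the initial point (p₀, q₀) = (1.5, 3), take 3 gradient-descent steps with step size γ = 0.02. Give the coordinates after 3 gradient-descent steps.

(0.884664, 1.596492)

∇f = (10p - q, -p + 10q)
Step 1: at (1.5, 3), ∇f = (12, 28.5) → (1.5, 3) − 0.02·(12, 28.5) = (1.26, 2.43)
Step 2: at (1.26, 2.43), ∇f = (10.17, 23.04) → (1.26, 2.43) − 0.02·(10.17, 23.04) = (1.0566, 1.9692)
Step 3: at (1.0566, 1.9692), ∇f = (8.5968, 18.6354) → (1.0566, 1.9692) − 0.02·(8.5968, 18.6354) = (0.884664, 1.596492)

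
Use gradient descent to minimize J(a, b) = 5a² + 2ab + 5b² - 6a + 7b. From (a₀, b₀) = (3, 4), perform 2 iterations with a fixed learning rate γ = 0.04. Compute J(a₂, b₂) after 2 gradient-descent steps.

8.65004288

∇J = (10a + 2b - 6, 2a + 10b + 7)
(a₁, b₁) = (3, 4) − 0.04·(32, 53) = (1.72, 1.88)
(a₂, b₂) = (1.72, 1.88) − 0.04·(14.96, 29.24) = (1.1216, 0.7104)
J(1.1216, 0.7104) = 8.65004288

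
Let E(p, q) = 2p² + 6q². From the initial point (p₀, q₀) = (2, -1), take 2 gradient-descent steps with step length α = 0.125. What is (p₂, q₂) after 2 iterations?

∇E = (4p, 12q)
Step 1: at (2, -1), ∇E = (8, -12) → (2, -1) − 0.125·(8, -12) = (1, 0.5)
Step 2: at (1, 0.5), ∇E = (4, 6) → (1, 0.5) − 0.125·(4, 6) = (0.5, -0.25)

(0.5, -0.25)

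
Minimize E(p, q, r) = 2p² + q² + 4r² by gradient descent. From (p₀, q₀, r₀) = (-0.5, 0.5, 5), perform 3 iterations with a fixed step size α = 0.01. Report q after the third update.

0.470596

∇E = (4p, 2q, 8r)
(p₁, q₁, r₁) = (-0.5, 0.5, 5) − 0.01·(-2, 1, 40) = (-0.48, 0.49, 4.6)
(p₂, q₂, r₂) = (-0.48, 0.49, 4.6) − 0.01·(-1.92, 0.98, 36.8) = (-0.4608, 0.4802, 4.232)
(p₃, q₃, r₃) = (-0.4608, 0.4802, 4.232) − 0.01·(-1.8432, 0.9604, 33.856) = (-0.442368, 0.470596, 3.89344)
q = 0.470596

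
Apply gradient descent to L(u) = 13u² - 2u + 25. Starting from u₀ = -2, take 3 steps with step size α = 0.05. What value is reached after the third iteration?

L′(u) = 26u - 2
Step 1: L′(-2) = -54; u₁ = -2 − 0.05·(-54) = 0.7
Step 2: L′(0.7) = 16.2; u₂ = 0.7 − 0.05·16.2 = -0.11
Step 3: L′(-0.11) = -4.86; u₃ = -0.11 − 0.05·(-4.86) = 0.133

0.133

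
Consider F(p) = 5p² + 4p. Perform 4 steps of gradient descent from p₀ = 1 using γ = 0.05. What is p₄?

-0.3125

F′(p) = 10p + 4
Step 1: F′(1) = 14; p₁ = 1 − 0.05·14 = 0.3
Step 2: F′(0.3) = 7; p₂ = 0.3 − 0.05·7 = -0.05
Step 3: F′(-0.05) = 3.5; p₃ = -0.05 − 0.05·3.5 = -0.225
Step 4: F′(-0.225) = 1.75; p₄ = -0.225 − 0.05·1.75 = -0.3125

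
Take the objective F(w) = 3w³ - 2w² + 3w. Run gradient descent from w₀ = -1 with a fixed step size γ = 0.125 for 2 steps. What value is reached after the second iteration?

-15

F′(w) = 9w² - 4w + 3
Step 1: F′(-1) = 16; w₁ = -1 − 0.125·16 = -3
Step 2: F′(-3) = 96; w₂ = -3 − 0.125·96 = -15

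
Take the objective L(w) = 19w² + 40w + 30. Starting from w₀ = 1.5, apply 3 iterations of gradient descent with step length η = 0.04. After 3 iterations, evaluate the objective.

11.395021925376

L′(w) = 38w + 40
Step 1: L′(1.5) = 97; w₁ = 1.5 − 0.04·97 = -2.38
Step 2: L′(-2.38) = -50.44; w₂ = -2.38 − 0.04·(-50.44) = -0.3624
Step 3: L′(-0.3624) = 26.2288; w₃ = -0.3624 − 0.04·26.2288 = -1.411552
L(-1.411552) = 11.395021925376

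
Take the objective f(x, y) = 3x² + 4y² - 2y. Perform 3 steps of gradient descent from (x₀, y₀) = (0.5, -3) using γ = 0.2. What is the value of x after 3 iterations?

-0.004

∇f = (6x, 8y - 2)
(x₁, y₁) = (0.5, -3) − 0.2·(3, -26) = (-0.1, 2.2)
(x₂, y₂) = (-0.1, 2.2) − 0.2·(-0.6, 15.6) = (0.02, -0.92)
(x₃, y₃) = (0.02, -0.92) − 0.2·(0.12, -9.36) = (-0.004, 0.952)
x = -0.004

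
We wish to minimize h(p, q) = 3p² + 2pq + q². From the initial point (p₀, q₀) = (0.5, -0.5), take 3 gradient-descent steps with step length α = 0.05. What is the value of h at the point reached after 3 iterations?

0.194436

∇h = (6p + 2q, 2p + 2q)
Step 1: at (0.5, -0.5), ∇h = (2, 0) → (0.5, -0.5) − 0.05·(2, 0) = (0.4, -0.5)
Step 2: at (0.4, -0.5), ∇h = (1.4, -0.2) → (0.4, -0.5) − 0.05·(1.4, -0.2) = (0.33, -0.49)
Step 3: at (0.33, -0.49), ∇h = (1, -0.32) → (0.33, -0.49) − 0.05·(1, -0.32) = (0.28, -0.474)
h(0.28, -0.474) = 0.194436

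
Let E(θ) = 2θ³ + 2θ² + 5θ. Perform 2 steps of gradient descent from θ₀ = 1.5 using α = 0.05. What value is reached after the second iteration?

-0.0526875

E′(θ) = 6θ² + 4θ + 5
Step 1: E′(1.5) = 24.5; θ₁ = 1.5 − 0.05·24.5 = 0.275
Step 2: E′(0.275) = 6.55375; θ₂ = 0.275 − 0.05·6.55375 = -0.0526875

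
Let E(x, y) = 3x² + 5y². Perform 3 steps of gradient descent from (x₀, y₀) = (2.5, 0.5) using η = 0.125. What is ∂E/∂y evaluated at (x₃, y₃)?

∇E = (6x, 10y)
(x₁, y₁) = (2.5, 0.5) − 0.125·(15, 5) = (0.625, -0.125)
(x₂, y₂) = (0.625, -0.125) − 0.125·(3.75, -1.25) = (0.15625, 0.03125)
(x₃, y₃) = (0.15625, 0.03125) − 0.125·(0.9375, 0.3125) = (0.0390625, -0.0078125)
∂E/∂y at (0.0390625, -0.0078125) = -0.078125

-0.078125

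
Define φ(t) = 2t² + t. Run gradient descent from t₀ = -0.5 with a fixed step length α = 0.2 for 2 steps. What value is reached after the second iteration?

φ′(t) = 4t + 1
Step 1: φ′(-0.5) = -1; t₁ = -0.5 − 0.2·(-1) = -0.3
Step 2: φ′(-0.3) = -0.2; t₂ = -0.3 − 0.2·(-0.2) = -0.26

-0.26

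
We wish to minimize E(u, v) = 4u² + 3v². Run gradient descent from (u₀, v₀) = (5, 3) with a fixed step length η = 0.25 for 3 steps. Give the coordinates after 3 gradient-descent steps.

(-5, -0.375)

∇E = (8u, 6v)
(u₁, v₁) = (5, 3) − 0.25·(40, 18) = (-5, -1.5)
(u₂, v₂) = (-5, -1.5) − 0.25·(-40, -9) = (5, 0.75)
(u₃, v₃) = (5, 0.75) − 0.25·(40, 4.5) = (-5, -0.375)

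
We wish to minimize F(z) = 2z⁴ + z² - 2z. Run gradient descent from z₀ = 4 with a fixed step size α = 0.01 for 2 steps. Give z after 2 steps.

-1.00495744

F′(z) = 8z³ + 2z - 2
Step 1: F′(4) = 518; z₁ = 4 − 0.01·518 = -1.18
Step 2: F′(-1.18) = -17.504256; z₂ = -1.18 − 0.01·(-17.504256) = -1.00495744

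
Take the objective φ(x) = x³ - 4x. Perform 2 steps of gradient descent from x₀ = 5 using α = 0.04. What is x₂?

1.760128

φ′(x) = 3x² - 4
x₁ = 5 − 0.04·71 = 2.16
x₂ = 2.16 − 0.04·9.9968 = 1.760128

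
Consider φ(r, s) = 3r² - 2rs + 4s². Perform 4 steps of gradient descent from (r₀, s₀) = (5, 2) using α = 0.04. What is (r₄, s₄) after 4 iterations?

(2.01420032, 1.07250176)

∇φ = (6r - 2s, -2r + 8s)
(r₁, s₁) = (5, 2) − 0.04·(26, 6) = (3.96, 1.76)
(r₂, s₂) = (3.96, 1.76) − 0.04·(20.24, 6.16) = (3.1504, 1.5136)
(r₃, s₃) = (3.1504, 1.5136) − 0.04·(15.8752, 5.808) = (2.515392, 1.28128)
(r₄, s₄) = (2.515392, 1.28128) − 0.04·(12.529792, 5.219456) = (2.01420032, 1.07250176)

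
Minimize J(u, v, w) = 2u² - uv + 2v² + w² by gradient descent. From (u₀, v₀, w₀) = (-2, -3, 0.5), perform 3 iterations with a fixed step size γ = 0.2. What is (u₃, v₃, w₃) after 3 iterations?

∇J = (4u - v, -u + 4v, 2w)
Step 1: at (-2, -3, 0.5), ∇J = (-5, -10, 1) → (-2, -3, 0.5) − 0.2·(-5, -10, 1) = (-1, -1, 0.3)
Step 2: at (-1, -1, 0.3), ∇J = (-3, -3, 0.6) → (-1, -1, 0.3) − 0.2·(-3, -3, 0.6) = (-0.4, -0.4, 0.18)
Step 3: at (-0.4, -0.4, 0.18), ∇J = (-1.2, -1.2, 0.36) → (-0.4, -0.4, 0.18) − 0.2·(-1.2, -1.2, 0.36) = (-0.16, -0.16, 0.108)

(-0.16, -0.16, 0.108)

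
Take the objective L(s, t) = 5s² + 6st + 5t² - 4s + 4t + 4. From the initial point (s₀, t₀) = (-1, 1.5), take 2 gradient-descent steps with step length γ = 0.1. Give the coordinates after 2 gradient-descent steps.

∇L = (10s + 6t - 4, 6s + 10t + 4)
Step 1: at (-1, 1.5), ∇L = (-5, 13) → (-1, 1.5) − 0.1·(-5, 13) = (-0.5, 0.2)
Step 2: at (-0.5, 0.2), ∇L = (-7.8, 3) → (-0.5, 0.2) − 0.1·(-7.8, 3) = (0.28, -0.1)

(0.28, -0.1)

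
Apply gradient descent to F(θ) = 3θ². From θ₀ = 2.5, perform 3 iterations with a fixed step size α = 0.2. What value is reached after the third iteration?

F′(θ) = 6θ
Step 1: F′(2.5) = 15; θ₁ = 2.5 − 0.2·15 = -0.5
Step 2: F′(-0.5) = -3; θ₂ = -0.5 − 0.2·(-3) = 0.1
Step 3: F′(0.1) = 0.6; θ₃ = 0.1 − 0.2·0.6 = -0.02

-0.02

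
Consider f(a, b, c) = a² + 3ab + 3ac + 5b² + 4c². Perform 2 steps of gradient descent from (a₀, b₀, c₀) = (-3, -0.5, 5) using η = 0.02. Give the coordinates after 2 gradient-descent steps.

(-3.2736, 0.013, 3.8682)

∇f = (2a + 3b + 3c, 3a + 10b, 3a + 8c)
(a₁, b₁, c₁) = (-3, -0.5, 5) − 0.02·(7.5, -14, 31) = (-3.15, -0.22, 4.38)
(a₂, b₂, c₂) = (-3.15, -0.22, 4.38) − 0.02·(6.18, -11.65, 25.59) = (-3.2736, 0.013, 3.8682)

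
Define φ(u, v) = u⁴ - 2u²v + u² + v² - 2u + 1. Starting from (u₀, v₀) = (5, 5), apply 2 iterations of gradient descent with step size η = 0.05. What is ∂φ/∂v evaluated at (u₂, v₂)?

-966359.18727168

∇φ = (4u³ - 4uv + 2u - 2, -2u² + 2v)
Step 1: at (5, 5), ∇φ = (408, -40) → (5, 5) − 0.05·(408, -40) = (-15.4, 7)
Step 2: at (-15.4, 7), ∇φ = (-14210.656, -460.32) → (-15.4, 7) − 0.05·(-14210.656, -460.32) = (695.1328, 30.016)
∂φ/∂v at (695.1328, 30.016) = -966359.18727168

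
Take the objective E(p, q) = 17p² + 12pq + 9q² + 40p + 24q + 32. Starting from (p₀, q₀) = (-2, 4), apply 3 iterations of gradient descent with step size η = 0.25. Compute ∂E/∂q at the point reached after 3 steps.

-18708

∇E = (34p + 12q + 40, 12p + 18q + 24)
(p₁, q₁) = (-2, 4) − 0.25·(20, 72) = (-7, -14)
(p₂, q₂) = (-7, -14) − 0.25·(-366, -312) = (84.5, 64)
(p₃, q₃) = (84.5, 64) − 0.25·(3681, 2190) = (-835.75, -483.5)
∂E/∂q at (-835.75, -483.5) = -18708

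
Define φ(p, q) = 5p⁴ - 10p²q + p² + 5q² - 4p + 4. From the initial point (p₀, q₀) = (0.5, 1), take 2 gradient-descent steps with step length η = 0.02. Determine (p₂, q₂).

∇φ = (20p³ - 20pq + 2p - 4, -10p² + 10q)
Step 1: at (0.5, 1), ∇φ = (-10.5, 7.5) → (0.5, 1) − 0.02·(-10.5, 7.5) = (0.71, 0.85)
Step 2: at (0.71, 0.85), ∇φ = (-7.49178, 3.459) → (0.71, 0.85) − 0.02·(-7.49178, 3.459) = (0.8598356, 0.78082)

(0.8598356, 0.78082)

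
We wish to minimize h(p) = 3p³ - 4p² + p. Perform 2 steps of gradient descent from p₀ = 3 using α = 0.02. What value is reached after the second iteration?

h′(p) = 9p² - 8p + 1
p₁ = 3 − 0.02·58 = 1.84
p₂ = 1.84 − 0.02·16.7504 = 1.504992

1.504992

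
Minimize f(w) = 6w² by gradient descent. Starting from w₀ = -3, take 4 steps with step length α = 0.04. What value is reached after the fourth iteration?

-0.21934848

f′(w) = 12w
w₁ = -3 − 0.04·(-36) = -1.56
w₂ = -1.56 − 0.04·(-18.72) = -0.8112
w₃ = -0.8112 − 0.04·(-9.7344) = -0.421824
w₄ = -0.421824 − 0.04·(-5.061888) = -0.21934848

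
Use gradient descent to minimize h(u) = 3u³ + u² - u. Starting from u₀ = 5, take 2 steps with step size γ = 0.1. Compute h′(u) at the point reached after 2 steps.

h′(u) = 9u² + 2u - 1
Step 1: h′(5) = 234; u₁ = 5 − 0.1·234 = -18.4
Step 2: h′(-18.4) = 3009.24; u₂ = -18.4 − 0.1·3009.24 = -319.324
h′(u) at (-319.324) = 917070.704784

917070.704784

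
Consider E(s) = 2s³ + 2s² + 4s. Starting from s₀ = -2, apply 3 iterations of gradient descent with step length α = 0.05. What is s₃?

-12.867

E′(s) = 6s² + 4s + 4
Step 1: E′(-2) = 20; s₁ = -2 − 0.05·20 = -3
Step 2: E′(-3) = 46; s₂ = -3 − 0.05·46 = -5.3
Step 3: E′(-5.3) = 151.34; s₃ = -5.3 − 0.05·151.34 = -12.867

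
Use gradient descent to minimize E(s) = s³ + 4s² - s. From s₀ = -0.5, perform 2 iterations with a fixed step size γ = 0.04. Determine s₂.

-0.197468

E′(s) = 3s² + 8s - 1
Step 1: E′(-0.5) = -4.25; s₁ = -0.5 − 0.04·(-4.25) = -0.33
Step 2: E′(-0.33) = -3.3133; s₂ = -0.33 − 0.04·(-3.3133) = -0.197468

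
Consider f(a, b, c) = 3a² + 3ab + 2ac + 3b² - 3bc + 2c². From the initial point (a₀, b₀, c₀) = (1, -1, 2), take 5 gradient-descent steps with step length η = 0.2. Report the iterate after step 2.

(-0.16, -0.28, 0.52)

∇f = (6a + 3b + 2c, 3a + 6b - 3c, 2a - 3b + 4c)
(a₁, b₁, c₁) = (1, -1, 2) − 0.2·(7, -9, 13) = (-0.4, 0.8, -0.6)
(a₂, b₂, c₂) = (-0.4, 0.8, -0.6) − 0.2·(-1.2, 5.4, -5.6) = (-0.16, -0.28, 0.52)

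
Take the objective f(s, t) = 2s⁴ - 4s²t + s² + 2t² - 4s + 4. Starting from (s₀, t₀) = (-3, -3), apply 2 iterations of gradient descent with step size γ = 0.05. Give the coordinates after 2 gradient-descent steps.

∇f = (8s³ - 8st + 2s - 4, -4s² + 4t)
Step 1: at (-3, -3), ∇f = (-298, -48) → (-3, -3) − 0.05·(-298, -48) = (11.9, -0.6)
Step 2: at (11.9, -0.6), ∇f = (13558.192, -568.84) → (11.9, -0.6) − 0.05·(13558.192, -568.84) = (-666.0096, 27.842)

(-666.0096, 27.842)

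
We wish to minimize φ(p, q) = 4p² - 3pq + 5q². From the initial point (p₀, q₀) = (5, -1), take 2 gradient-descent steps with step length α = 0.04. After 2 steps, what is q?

∇φ = (8p - 3q, -3p + 10q)
(p₁, q₁) = (5, -1) − 0.04·(43, -25) = (3.28, 0)
(p₂, q₂) = (3.28, 0) − 0.04·(26.24, -9.84) = (2.2304, 0.3936)
q = 0.3936

0.3936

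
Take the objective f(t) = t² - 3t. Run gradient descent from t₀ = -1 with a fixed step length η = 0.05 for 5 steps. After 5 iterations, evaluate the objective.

-0.070759749375

f′(t) = 2t - 3
t₁ = -1 − 0.05·(-5) = -0.75
t₂ = -0.75 − 0.05·(-4.5) = -0.525
t₃ = -0.525 − 0.05·(-4.05) = -0.3225
t₄ = -0.3225 − 0.05·(-3.645) = -0.14025
t₅ = -0.14025 − 0.05·(-3.2805) = 0.023775
f(0.023775) = -0.070759749375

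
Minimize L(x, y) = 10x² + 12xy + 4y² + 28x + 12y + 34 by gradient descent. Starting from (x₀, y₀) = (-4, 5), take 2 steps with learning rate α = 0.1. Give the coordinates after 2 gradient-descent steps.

(-3.52, 5.48)

∇L = (20x + 12y + 28, 12x + 8y + 12)
Step 1: at (-4, 5), ∇L = (8, 4) → (-4, 5) − 0.1·(8, 4) = (-4.8, 4.6)
Step 2: at (-4.8, 4.6), ∇L = (-12.8, -8.8) → (-4.8, 4.6) − 0.1·(-12.8, -8.8) = (-3.52, 5.48)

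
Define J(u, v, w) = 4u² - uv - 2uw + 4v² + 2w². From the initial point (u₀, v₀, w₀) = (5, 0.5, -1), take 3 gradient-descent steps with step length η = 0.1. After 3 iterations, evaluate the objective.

0.205529

∇J = (8u - v - 2w, -u + 8v, -2u + 4w)
Step 1: at (5, 0.5, -1), ∇J = (41.5, -1, -14) → (5, 0.5, -1) − 0.1·(41.5, -1, -14) = (0.85, 0.6, 0.4)
Step 2: at (0.85, 0.6, 0.4), ∇J = (5.4, 3.95, -0.1) → (0.85, 0.6, 0.4) − 0.1·(5.4, 3.95, -0.1) = (0.31, 0.205, 0.41)
Step 3: at (0.31, 0.205, 0.41), ∇J = (1.455, 1.33, 1.02) → (0.31, 0.205, 0.41) − 0.1·(1.455, 1.33, 1.02) = (0.1645, 0.072, 0.308)
J(0.1645, 0.072, 0.308) = 0.205529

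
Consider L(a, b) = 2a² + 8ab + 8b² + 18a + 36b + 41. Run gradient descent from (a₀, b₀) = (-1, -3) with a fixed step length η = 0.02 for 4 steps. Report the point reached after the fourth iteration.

∇L = (4a + 8b + 18, 8a + 16b + 36)
(a₁, b₁) = (-1, -3) − 0.02·(-10, -20) = (-0.8, -2.6)
(a₂, b₂) = (-0.8, -2.6) − 0.02·(-6, -12) = (-0.68, -2.36)
(a₃, b₃) = (-0.68, -2.36) − 0.02·(-3.6, -7.2) = (-0.608, -2.216)
(a₄, b₄) = (-0.608, -2.216) − 0.02·(-2.16, -4.32) = (-0.5648, -2.1296)

(-0.5648, -2.1296)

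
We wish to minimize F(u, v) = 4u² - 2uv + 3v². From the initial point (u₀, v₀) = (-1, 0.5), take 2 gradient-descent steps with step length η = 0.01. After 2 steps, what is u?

∇F = (8u - 2v, -2u + 6v)
Step 1: at (-1, 0.5), ∇F = (-9, 5) → (-1, 0.5) − 0.01·(-9, 5) = (-0.91, 0.45)
Step 2: at (-0.91, 0.45), ∇F = (-8.18, 4.52) → (-0.91, 0.45) − 0.01·(-8.18, 4.52) = (-0.8282, 0.4048)
u = -0.8282

-0.8282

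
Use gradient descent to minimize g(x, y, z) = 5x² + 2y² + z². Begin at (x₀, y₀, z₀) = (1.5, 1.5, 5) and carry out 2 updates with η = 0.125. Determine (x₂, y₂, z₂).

∇g = (10x, 4y, 2z)
Step 1: at (1.5, 1.5, 5), ∇g = (15, 6, 10) → (1.5, 1.5, 5) − 0.125·(15, 6, 10) = (-0.375, 0.75, 3.75)
Step 2: at (-0.375, 0.75, 3.75), ∇g = (-3.75, 3, 7.5) → (-0.375, 0.75, 3.75) − 0.125·(-3.75, 3, 7.5) = (0.09375, 0.375, 2.8125)

(0.09375, 0.375, 2.8125)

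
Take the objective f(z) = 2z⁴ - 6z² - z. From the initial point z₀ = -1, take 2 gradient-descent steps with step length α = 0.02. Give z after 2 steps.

f′(z) = 8z³ - 12z - 1
Step 1: f′(-1) = 3; z₁ = -1 − 0.02·3 = -1.06
Step 2: f′(-1.06) = 2.191872; z₂ = -1.06 − 0.02·2.191872 = -1.10383744

-1.10383744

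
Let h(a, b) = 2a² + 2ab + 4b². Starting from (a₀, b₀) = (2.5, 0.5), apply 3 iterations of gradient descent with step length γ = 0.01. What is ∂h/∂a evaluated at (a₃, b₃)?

∇h = (4a + 2b, 2a + 8b)
(a₁, b₁) = (2.5, 0.5) − 0.01·(11, 9) = (2.39, 0.41)
(a₂, b₂) = (2.39, 0.41) − 0.01·(10.38, 8.06) = (2.2862, 0.3294)
(a₃, b₃) = (2.2862, 0.3294) − 0.01·(9.8036, 7.2076) = (2.188164, 0.257324)
∂h/∂a at (2.188164, 0.257324) = 9.267304

9.267304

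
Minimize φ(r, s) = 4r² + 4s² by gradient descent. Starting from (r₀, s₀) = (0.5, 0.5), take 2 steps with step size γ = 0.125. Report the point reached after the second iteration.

(0, 0)

∇φ = (8r, 8s)
(r₁, s₁) = (0.5, 0.5) − 0.125·(4, 4) = (0, 0)
(r₂, s₂) = (0, 0) − 0.125·(0, 0) = (0, 0)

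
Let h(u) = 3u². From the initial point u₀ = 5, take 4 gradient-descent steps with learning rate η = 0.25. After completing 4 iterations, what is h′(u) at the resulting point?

h′(u) = 6u
Step 1: h′(5) = 30; u₁ = 5 − 0.25·30 = -2.5
Step 2: h′(-2.5) = -15; u₂ = -2.5 − 0.25·(-15) = 1.25
Step 3: h′(1.25) = 7.5; u₃ = 1.25 − 0.25·7.5 = -0.625
Step 4: h′(-0.625) = -3.75; u₄ = -0.625 − 0.25·(-3.75) = 0.3125
h′(u) at (0.3125) = 1.875

1.875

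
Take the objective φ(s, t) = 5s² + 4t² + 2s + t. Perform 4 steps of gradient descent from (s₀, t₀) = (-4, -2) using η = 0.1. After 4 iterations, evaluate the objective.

∇φ = (10s + 2, 8t + 1)
(s₁, t₁) = (-4, -2) − 0.1·(-38, -15) = (-0.2, -0.5)
(s₂, t₂) = (-0.2, -0.5) − 0.1·(0, -3) = (-0.2, -0.2)
(s₃, t₃) = (-0.2, -0.2) − 0.1·(0, -0.6) = (-0.2, -0.14)
(s₄, t₄) = (-0.2, -0.14) − 0.1·(0, -0.12) = (-0.2, -0.128)
φ(-0.2, -0.128) = -0.262464

-0.262464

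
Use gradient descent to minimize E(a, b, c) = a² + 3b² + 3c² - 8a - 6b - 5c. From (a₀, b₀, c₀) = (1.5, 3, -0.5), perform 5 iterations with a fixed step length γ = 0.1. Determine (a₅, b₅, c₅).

∇E = (2a - 8, 6b - 6, 6c - 5)
(a₁, b₁, c₁) = (1.5, 3, -0.5) − 0.1·(-5, 12, -8) = (2, 1.8, 0.3)
(a₂, b₂, c₂) = (2, 1.8, 0.3) − 0.1·(-4, 4.8, -3.2) = (2.4, 1.32, 0.62)
(a₃, b₃, c₃) = (2.4, 1.32, 0.62) − 0.1·(-3.2, 1.92, -1.28) = (2.72, 1.128, 0.748)
(a₄, b₄, c₄) = (2.72, 1.128, 0.748) − 0.1·(-2.56, 0.768, -0.512) = (2.976, 1.0512, 0.7992)
(a₅, b₅, c₅) = (2.976, 1.0512, 0.7992) − 0.1·(-2.048, 0.3072, -0.2048) = (3.1808, 1.02048, 0.81968)

(3.1808, 1.02048, 0.81968)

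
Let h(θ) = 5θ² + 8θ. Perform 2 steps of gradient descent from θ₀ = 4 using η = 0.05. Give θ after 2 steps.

h′(θ) = 10θ + 8
Step 1: h′(4) = 48; θ₁ = 4 − 0.05·48 = 1.6
Step 2: h′(1.6) = 24; θ₂ = 1.6 − 0.05·24 = 0.4

0.4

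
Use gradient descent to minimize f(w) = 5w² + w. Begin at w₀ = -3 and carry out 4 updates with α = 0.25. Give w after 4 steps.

f′(w) = 10w + 1
w₁ = -3 − 0.25·(-29) = 4.25
w₂ = 4.25 − 0.25·43.5 = -6.625
w₃ = -6.625 − 0.25·(-65.25) = 9.6875
w₄ = 9.6875 − 0.25·97.875 = -14.78125

-14.78125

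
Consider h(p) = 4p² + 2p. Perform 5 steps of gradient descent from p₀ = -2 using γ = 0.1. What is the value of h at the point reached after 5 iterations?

h′(p) = 8p + 2
p₁ = -2 − 0.1·(-14) = -0.6
p₂ = -0.6 − 0.1·(-2.8) = -0.32
p₃ = -0.32 − 0.1·(-0.56) = -0.264
p₄ = -0.264 − 0.1·(-0.112) = -0.2528
p₅ = -0.2528 − 0.1·(-0.0224) = -0.25056
h(-0.25056) = -0.2499987456

-0.2499987456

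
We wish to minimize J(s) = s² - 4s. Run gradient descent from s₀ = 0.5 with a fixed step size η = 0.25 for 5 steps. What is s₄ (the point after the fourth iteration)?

J′(s) = 2s - 4
Step 1: J′(0.5) = -3; s₁ = 0.5 − 0.25·(-3) = 1.25
Step 2: J′(1.25) = -1.5; s₂ = 1.25 − 0.25·(-1.5) = 1.625
Step 3: J′(1.625) = -0.75; s₃ = 1.625 − 0.25·(-0.75) = 1.8125
Step 4: J′(1.8125) = -0.375; s₄ = 1.8125 − 0.25·(-0.375) = 1.90625

1.90625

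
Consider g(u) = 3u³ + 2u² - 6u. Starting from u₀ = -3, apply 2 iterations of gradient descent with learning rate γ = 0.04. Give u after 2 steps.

g′(u) = 9u² + 4u - 6
Step 1: g′(-3) = 63; u₁ = -3 − 0.04·63 = -5.52
Step 2: g′(-5.52) = 246.1536; u₂ = -5.52 − 0.04·246.1536 = -15.366144

-15.366144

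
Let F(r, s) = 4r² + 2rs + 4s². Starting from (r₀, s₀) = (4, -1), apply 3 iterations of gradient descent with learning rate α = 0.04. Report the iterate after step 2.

(1.984, -0.904)

∇F = (8r + 2s, 2r + 8s)
(r₁, s₁) = (4, -1) − 0.04·(30, 0) = (2.8, -1)
(r₂, s₂) = (2.8, -1) − 0.04·(20.4, -2.4) = (1.984, -0.904)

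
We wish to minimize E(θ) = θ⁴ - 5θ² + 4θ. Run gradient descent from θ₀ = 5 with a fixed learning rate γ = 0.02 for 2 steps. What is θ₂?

0.45738496

E′(θ) = 4θ³ - 10θ + 4
θ₁ = 5 − 0.02·454 = -4.08
θ₂ = -4.08 − 0.02·(-226.869248) = 0.45738496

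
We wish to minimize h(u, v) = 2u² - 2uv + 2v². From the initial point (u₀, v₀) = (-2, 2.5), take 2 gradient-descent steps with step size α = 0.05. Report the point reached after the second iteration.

∇h = (4u - 2v, -2u + 4v)
(u₁, v₁) = (-2, 2.5) − 0.05·(-13, 14) = (-1.35, 1.8)
(u₂, v₂) = (-1.35, 1.8) − 0.05·(-9, 9.9) = (-0.9, 1.305)

(-0.9, 1.305)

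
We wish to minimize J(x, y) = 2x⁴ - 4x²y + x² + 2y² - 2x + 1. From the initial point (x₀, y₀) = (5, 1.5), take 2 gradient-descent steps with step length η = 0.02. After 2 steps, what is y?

∇J = (8x³ - 8xy + 2x - 2, -4x² + 4y)
(x₁, y₁) = (5, 1.5) − 0.02·(948, -94) = (-13.96, 3.38)
(x₂, y₂) = (-13.96, 3.38) − 0.02·(-21416.818688, -766.0064) = (414.37637376, 18.700128)
y = 18.700128

18.700128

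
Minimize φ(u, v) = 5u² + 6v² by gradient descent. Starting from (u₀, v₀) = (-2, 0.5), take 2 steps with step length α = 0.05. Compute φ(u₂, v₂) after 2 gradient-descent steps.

1.2884

∇φ = (10u, 12v)
Step 1: at (-2, 0.5), ∇φ = (-20, 6) → (-2, 0.5) − 0.05·(-20, 6) = (-1, 0.2)
Step 2: at (-1, 0.2), ∇φ = (-10, 2.4) → (-1, 0.2) − 0.05·(-10, 2.4) = (-0.5, 0.08)
φ(-0.5, 0.08) = 1.2884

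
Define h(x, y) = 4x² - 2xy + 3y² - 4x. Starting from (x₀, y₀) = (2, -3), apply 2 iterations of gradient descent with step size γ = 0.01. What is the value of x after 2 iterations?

∇h = (8x - 2y - 4, -2x + 6y)
Step 1: at (2, -3), ∇h = (18, -22) → (2, -3) − 0.01·(18, -22) = (1.82, -2.78)
Step 2: at (1.82, -2.78), ∇h = (16.12, -20.32) → (1.82, -2.78) − 0.01·(16.12, -20.32) = (1.6588, -2.5768)
x = 1.6588

1.6588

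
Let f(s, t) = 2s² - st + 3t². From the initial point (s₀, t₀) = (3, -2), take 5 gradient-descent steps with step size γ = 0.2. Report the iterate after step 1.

∇f = (4s - t, -s + 6t)
(s₁, t₁) = (3, -2) − 0.2·(14, -15) = (0.2, 1)

(0.2, 1)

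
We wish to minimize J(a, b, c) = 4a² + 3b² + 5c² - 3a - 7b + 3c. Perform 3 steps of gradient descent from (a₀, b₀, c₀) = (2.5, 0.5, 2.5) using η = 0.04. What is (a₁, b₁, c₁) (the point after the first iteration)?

∇J = (8a - 3, 6b - 7, 10c + 3)
Step 1: at (2.5, 0.5, 2.5), ∇J = (17, -4, 28) → (2.5, 0.5, 2.5) − 0.04·(17, -4, 28) = (1.82, 0.66, 1.38)

(1.82, 0.66, 1.38)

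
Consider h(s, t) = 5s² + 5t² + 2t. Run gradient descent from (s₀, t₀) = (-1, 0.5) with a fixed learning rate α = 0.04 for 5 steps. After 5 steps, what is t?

-0.145568

∇h = (10s, 10t + 2)
(s₁, t₁) = (-1, 0.5) − 0.04·(-10, 7) = (-0.6, 0.22)
(s₂, t₂) = (-0.6, 0.22) − 0.04·(-6, 4.2) = (-0.36, 0.052)
(s₃, t₃) = (-0.36, 0.052) − 0.04·(-3.6, 2.52) = (-0.216, -0.0488)
(s₄, t₄) = (-0.216, -0.0488) − 0.04·(-2.16, 1.512) = (-0.1296, -0.10928)
(s₅, t₅) = (-0.1296, -0.10928) − 0.04·(-1.296, 0.9072) = (-0.07776, -0.145568)
t = -0.145568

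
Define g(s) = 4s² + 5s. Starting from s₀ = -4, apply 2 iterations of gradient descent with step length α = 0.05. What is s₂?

-1.84

g′(s) = 8s + 5
Step 1: g′(-4) = -27; s₁ = -4 − 0.05·(-27) = -2.65
Step 2: g′(-2.65) = -16.2; s₂ = -2.65 − 0.05·(-16.2) = -1.84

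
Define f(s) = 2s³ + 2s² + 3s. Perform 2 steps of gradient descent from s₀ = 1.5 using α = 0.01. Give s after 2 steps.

1.0964625

f′(s) = 6s² + 4s + 3
Step 1: f′(1.5) = 22.5; s₁ = 1.5 − 0.01·22.5 = 1.275
Step 2: f′(1.275) = 17.85375; s₂ = 1.275 − 0.01·17.85375 = 1.0964625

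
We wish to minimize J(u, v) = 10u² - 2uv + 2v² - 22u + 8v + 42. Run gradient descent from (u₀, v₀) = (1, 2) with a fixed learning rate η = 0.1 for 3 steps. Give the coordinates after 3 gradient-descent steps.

(1.456, -0.728)

∇J = (20u - 2v - 22, -2u + 4v + 8)
Step 1: at (1, 2), ∇J = (-6, 14) → (1, 2) − 0.1·(-6, 14) = (1.6, 0.6)
Step 2: at (1.6, 0.6), ∇J = (8.8, 7.2) → (1.6, 0.6) − 0.1·(8.8, 7.2) = (0.72, -0.12)
Step 3: at (0.72, -0.12), ∇J = (-7.36, 6.08) → (0.72, -0.12) − 0.1·(-7.36, 6.08) = (1.456, -0.728)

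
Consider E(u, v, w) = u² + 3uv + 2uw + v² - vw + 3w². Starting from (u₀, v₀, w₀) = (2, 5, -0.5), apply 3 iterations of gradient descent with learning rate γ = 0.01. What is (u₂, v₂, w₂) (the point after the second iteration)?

(1.64775, 4.6791, -0.42045)

∇E = (2u + 3v + 2w, 3u + 2v - w, 2u - v + 6w)
(u₁, v₁, w₁) = (2, 5, -0.5) − 0.01·(18, 16.5, -4) = (1.82, 4.835, -0.46)
(u₂, v₂, w₂) = (1.82, 4.835, -0.46) − 0.01·(17.225, 15.59, -3.955) = (1.64775, 4.6791, -0.42045)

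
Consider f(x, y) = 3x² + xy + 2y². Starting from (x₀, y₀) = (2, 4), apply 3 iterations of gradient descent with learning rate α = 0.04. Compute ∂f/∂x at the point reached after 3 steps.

5.699328

∇f = (6x + y, x + 4y)
(x₁, y₁) = (2, 4) − 0.04·(16, 18) = (1.36, 3.28)
(x₂, y₂) = (1.36, 3.28) − 0.04·(11.44, 14.48) = (0.9024, 2.7008)
(x₃, y₃) = (0.9024, 2.7008) − 0.04·(8.1152, 11.7056) = (0.577792, 2.232576)
∂f/∂x at (0.577792, 2.232576) = 5.699328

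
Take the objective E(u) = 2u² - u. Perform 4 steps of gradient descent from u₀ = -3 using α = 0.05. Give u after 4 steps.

E′(u) = 4u - 1
u₁ = -3 − 0.05·(-13) = -2.35
u₂ = -2.35 − 0.05·(-10.4) = -1.83
u₃ = -1.83 − 0.05·(-8.32) = -1.414
u₄ = -1.414 − 0.05·(-6.656) = -1.0812

-1.0812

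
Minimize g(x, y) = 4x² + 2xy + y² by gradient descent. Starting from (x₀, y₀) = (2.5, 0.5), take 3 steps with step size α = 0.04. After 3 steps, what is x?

0.744928

∇g = (8x + 2y, 2x + 2y)
(x₁, y₁) = (2.5, 0.5) − 0.04·(21, 6) = (1.66, 0.26)
(x₂, y₂) = (1.66, 0.26) − 0.04·(13.8, 3.84) = (1.108, 0.1064)
(x₃, y₃) = (1.108, 0.1064) − 0.04·(9.0768, 2.4288) = (0.744928, 0.009248)
x = 0.744928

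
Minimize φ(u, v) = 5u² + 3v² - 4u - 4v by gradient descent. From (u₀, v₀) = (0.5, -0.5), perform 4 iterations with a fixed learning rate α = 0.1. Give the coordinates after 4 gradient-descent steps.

∇φ = (10u - 4, 6v - 4)
(u₁, v₁) = (0.5, -0.5) − 0.1·(1, -7) = (0.4, 0.2)
(u₂, v₂) = (0.4, 0.2) − 0.1·(0, -2.8) = (0.4, 0.48)
(u₃, v₃) = (0.4, 0.48) − 0.1·(0, -1.12) = (0.4, 0.592)
(u₄, v₄) = (0.4, 0.592) − 0.1·(0, -0.448) = (0.4, 0.6368)

(0.4, 0.6368)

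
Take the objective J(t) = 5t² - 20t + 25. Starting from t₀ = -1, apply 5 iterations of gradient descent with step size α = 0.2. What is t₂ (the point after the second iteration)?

-1

J′(t) = 10t - 20
Step 1: J′(-1) = -30; t₁ = -1 − 0.2·(-30) = 5
Step 2: J′(5) = 30; t₂ = 5 − 0.2·30 = -1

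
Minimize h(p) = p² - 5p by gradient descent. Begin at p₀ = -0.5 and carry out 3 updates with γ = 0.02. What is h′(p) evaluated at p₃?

-5.308416

h′(p) = 2p - 5
Step 1: h′(-0.5) = -6; p₁ = -0.5 − 0.02·(-6) = -0.38
Step 2: h′(-0.38) = -5.76; p₂ = -0.38 − 0.02·(-5.76) = -0.2648
Step 3: h′(-0.2648) = -5.5296; p₃ = -0.2648 − 0.02·(-5.5296) = -0.154208
h′(p) at (-0.154208) = -5.308416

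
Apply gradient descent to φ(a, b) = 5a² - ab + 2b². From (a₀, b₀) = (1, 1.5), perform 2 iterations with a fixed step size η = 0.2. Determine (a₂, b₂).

∇φ = (10a - b, -a + 4b)
(a₁, b₁) = (1, 1.5) − 0.2·(8.5, 5) = (-0.7, 0.5)
(a₂, b₂) = (-0.7, 0.5) − 0.2·(-7.5, 2.7) = (0.8, -0.04)

(0.8, -0.04)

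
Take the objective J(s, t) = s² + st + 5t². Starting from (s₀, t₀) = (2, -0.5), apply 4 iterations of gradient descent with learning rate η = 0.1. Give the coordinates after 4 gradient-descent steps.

∇J = (2s + t, s + 10t)
Step 1: at (2, -0.5), ∇J = (3.5, -3) → (2, -0.5) − 0.1·(3.5, -3) = (1.65, -0.2)
Step 2: at (1.65, -0.2), ∇J = (3.1, -0.35) → (1.65, -0.2) − 0.1·(3.1, -0.35) = (1.34, -0.165)
Step 3: at (1.34, -0.165), ∇J = (2.515, -0.31) → (1.34, -0.165) − 0.1·(2.515, -0.31) = (1.0885, -0.134)
Step 4: at (1.0885, -0.134), ∇J = (2.043, -0.2515) → (1.0885, -0.134) − 0.1·(2.043, -0.2515) = (0.8842, -0.10885)

(0.8842, -0.10885)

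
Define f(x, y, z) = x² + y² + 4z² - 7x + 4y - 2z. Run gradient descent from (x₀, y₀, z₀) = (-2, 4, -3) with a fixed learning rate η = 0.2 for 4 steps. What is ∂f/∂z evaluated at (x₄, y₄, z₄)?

-3.3696

∇f = (2x - 7, 2y + 4, 8z - 2)
(x₁, y₁, z₁) = (-2, 4, -3) − 0.2·(-11, 12, -26) = (0.2, 1.6, 2.2)
(x₂, y₂, z₂) = (0.2, 1.6, 2.2) − 0.2·(-6.6, 7.2, 15.6) = (1.52, 0.16, -0.92)
(x₃, y₃, z₃) = (1.52, 0.16, -0.92) − 0.2·(-3.96, 4.32, -9.36) = (2.312, -0.704, 0.952)
(x₄, y₄, z₄) = (2.312, -0.704, 0.952) − 0.2·(-2.376, 2.592, 5.616) = (2.7872, -1.2224, -0.1712)
∂f/∂z at (2.7872, -1.2224, -0.1712) = -3.3696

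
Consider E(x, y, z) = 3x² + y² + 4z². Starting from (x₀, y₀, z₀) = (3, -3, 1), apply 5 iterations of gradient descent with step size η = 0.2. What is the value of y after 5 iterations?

∇E = (6x, 2y, 8z)
(x₁, y₁, z₁) = (3, -3, 1) − 0.2·(18, -6, 8) = (-0.6, -1.8, -0.6)
(x₂, y₂, z₂) = (-0.6, -1.8, -0.6) − 0.2·(-3.6, -3.6, -4.8) = (0.12, -1.08, 0.36)
(x₃, y₃, z₃) = (0.12, -1.08, 0.36) − 0.2·(0.72, -2.16, 2.88) = (-0.024, -0.648, -0.216)
(x₄, y₄, z₄) = (-0.024, -0.648, -0.216) − 0.2·(-0.144, -1.296, -1.728) = (0.0048, -0.3888, 0.1296)
(x₅, y₅, z₅) = (0.0048, -0.3888, 0.1296) − 0.2·(0.0288, -0.7776, 1.0368) = (-0.00096, -0.23328, -0.07776)
y = -0.23328

-0.23328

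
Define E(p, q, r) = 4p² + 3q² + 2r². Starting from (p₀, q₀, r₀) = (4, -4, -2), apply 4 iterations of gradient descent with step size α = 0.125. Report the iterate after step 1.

∇E = (8p, 6q, 4r)
(p₁, q₁, r₁) = (4, -4, -2) − 0.125·(32, -24, -8) = (0, -1, -1)

(0, -1, -1)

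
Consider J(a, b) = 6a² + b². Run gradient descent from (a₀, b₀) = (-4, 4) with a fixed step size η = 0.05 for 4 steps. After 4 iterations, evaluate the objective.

∇J = (12a, 2b)
(a₁, b₁) = (-4, 4) − 0.05·(-48, 8) = (-1.6, 3.6)
(a₂, b₂) = (-1.6, 3.6) − 0.05·(-19.2, 7.2) = (-0.64, 3.24)
(a₃, b₃) = (-0.64, 3.24) − 0.05·(-7.68, 6.48) = (-0.256, 2.916)
(a₄, b₄) = (-0.256, 2.916) − 0.05·(-3.072, 5.832) = (-0.1024, 2.6244)
J(-0.1024, 2.6244) = 6.95038992

6.95038992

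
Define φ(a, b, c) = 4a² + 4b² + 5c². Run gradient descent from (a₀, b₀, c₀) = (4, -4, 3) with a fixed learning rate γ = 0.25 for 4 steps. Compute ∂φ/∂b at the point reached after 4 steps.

∇φ = (8a, 8b, 10c)
(a₁, b₁, c₁) = (4, -4, 3) − 0.25·(32, -32, 30) = (-4, 4, -4.5)
(a₂, b₂, c₂) = (-4, 4, -4.5) − 0.25·(-32, 32, -45) = (4, -4, 6.75)
(a₃, b₃, c₃) = (4, -4, 6.75) − 0.25·(32, -32, 67.5) = (-4, 4, -10.125)
(a₄, b₄, c₄) = (-4, 4, -10.125) − 0.25·(-32, 32, -101.25) = (4, -4, 15.1875)
∂φ/∂b at (4, -4, 15.1875) = -32

-32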